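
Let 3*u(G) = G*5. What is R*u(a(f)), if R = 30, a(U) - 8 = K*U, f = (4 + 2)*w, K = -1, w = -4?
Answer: 1600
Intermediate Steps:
f = -24 (f = (4 + 2)*(-4) = 6*(-4) = -24)
a(U) = 8 - U
u(G) = 5*G/3 (u(G) = (G*5)/3 = (5*G)/3 = 5*G/3)
R*u(a(f)) = 30*(5*(8 - 1*(-24))/3) = 30*(5*(8 + 24)/3) = 30*((5/3)*32) = 30*(160/3) = 1600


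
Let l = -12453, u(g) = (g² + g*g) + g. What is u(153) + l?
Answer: 34518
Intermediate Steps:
u(g) = g + 2*g² (u(g) = (g² + g²) + g = 2*g² + g = g + 2*g²)
u(153) + l = 153*(1 + 2*153) - 12453 = 153*(1 + 306) - 12453 = 153*307 - 12453 = 46971 - 12453 = 34518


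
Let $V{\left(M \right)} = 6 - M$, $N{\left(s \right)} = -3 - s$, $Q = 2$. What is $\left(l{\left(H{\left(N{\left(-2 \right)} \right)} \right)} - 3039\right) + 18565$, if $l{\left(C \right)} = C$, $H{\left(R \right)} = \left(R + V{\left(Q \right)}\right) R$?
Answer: $15523$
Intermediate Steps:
$H{\left(R \right)} = R \left(4 + R\right)$ ($H{\left(R \right)} = \left(R + \left(6 - 2\right)\right) R = \left(R + 4\right) R = \left(4 + R\right) R = R \left(4 + R\right)$)
$\left(l{\left(H{\left(N{\left(-2 \right)} \right)} \right)} - 3039\right) + 18565 = \left(\left(-3 - -2\right) \left(4 - 1\right) - 3039\right) + 18565 = \left(\left(-3 + 2\right) \left(4 + \left(-3 + 2\right)\right) - 3039\right) + 18565 = \left(- (4 - 1) - 3039\right) + 18565 = \left(\left(-1\right) 3 - 3039\right) + 18565 = \left(-3 - 3039\right) + 18565 = -3042 + 18565 = 15523$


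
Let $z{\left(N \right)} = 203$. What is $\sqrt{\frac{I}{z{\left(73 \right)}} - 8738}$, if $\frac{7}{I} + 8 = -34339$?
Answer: $\frac{i \sqrt{757213069065}}{9309} \approx 93.477 i$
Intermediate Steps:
$I = - \frac{7}{34347}$ ($I = \frac{7}{-8 - 34339} = \frac{7}{-34347} = 7 \left(- \frac{1}{34347}\right) = - \frac{7}{34347} \approx -0.0002038$)
$\sqrt{\frac{I}{z{\left(73 \right)}} - 8738} = \sqrt{- \frac{7}{34347 \cdot 203} - 8738} = \sqrt{\left(- \frac{7}{34347}\right) \frac{1}{203} - 8738} = \sqrt{- \frac{1}{996063} - 8738} = \sqrt{- \frac{8703598495}{996063}} = \frac{i \sqrt{757213069065}}{9309}$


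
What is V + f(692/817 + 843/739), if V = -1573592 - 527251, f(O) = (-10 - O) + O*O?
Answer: -765822724542157793/364529760169 ≈ -2.1009e+6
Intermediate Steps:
f(O) = -10 + O**2 - O (f(O) = (-10 - O) + O**2 = -10 + O**2 - O)
V = -2100843
V + f(692/817 + 843/739) = -2100843 + (-10 + (692/817 + 843/739)**2 - (692/817 + 843/739)) = -2100843 + (-10 + (1200119/603763)**2 - 1*1200119/603763) = -2100843 + (-10 + 1440285614161/364529760169 - 1200119/603763) = -2100843 - 2929599435326/364529760169 = -765822724542157793/364529760169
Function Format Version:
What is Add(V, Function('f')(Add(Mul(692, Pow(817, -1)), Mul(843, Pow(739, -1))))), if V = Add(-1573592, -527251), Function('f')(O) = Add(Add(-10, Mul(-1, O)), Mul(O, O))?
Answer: Rational(-765822724542157793, 364529760169) ≈ -2.1009e+6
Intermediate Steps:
Function('f')(O) = Add(-10, Pow(O, 2), Mul(-1, O)) (Function('f')(O) = Add(Add(-10, Mul(-1, O)), Pow(O, 2)) = Add(-10, Pow(O, 2), Mul(-1, O)))
V = -2100843
Add(V, Function('f')(Add(Mul(692, Pow(817, -1)), Mul(843, Pow(739, -1))))) = Add(-2100843, Add(-10, Pow(Add(Mul(692, Pow(817, -1)), Mul(843, Pow(739, -1))), 2), Mul(-1, Add(Mul(692, Pow(817, -1)), Mul(843, Pow(739, -1)))))) = Add(-2100843, Add(-10, Pow(Add(Mul(692, Rational(1, 817)), Mul(843, Rational(1, 739))), 2), Mul(-1, Add(Mul(692, Rational(1, 817)), Mul(843, Rational(1, 739)))))) = Add(-2100843, Add(-10, Pow(Add(Rational(692, 817), Rational(843, 739)), 2), Mul(-1, Add(Rational(692, 817), Rational(843, 739))))) = Add(-2100843, Add(-10, Pow(Rational(1200119, 603763), 2), Mul(-1, Rational(1200119, 603763)))) = Add(-2100843, Add(-10, Rational(1440285614161, 364529760169), Rational(-1200119, 603763))) = Add(-2100843, Rational(-2929599435326, 364529760169)) = Rational(-765822724542157793, 364529760169)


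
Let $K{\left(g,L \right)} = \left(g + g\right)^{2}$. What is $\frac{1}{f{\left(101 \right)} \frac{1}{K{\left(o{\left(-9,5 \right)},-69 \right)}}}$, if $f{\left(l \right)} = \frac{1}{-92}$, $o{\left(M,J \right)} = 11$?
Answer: $-44528$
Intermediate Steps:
$K{\left(g,L \right)} = 4 g^{2}$ ($K{\left(g,L \right)} = \left(2 g\right)^{2} = 4 g^{2}$)
$f{\left(l \right)} = - \frac{1}{92}$
$\frac{1}{f{\left(101 \right)} \frac{1}{K{\left(o{\left(-9,5 \right)},-69 \right)}}} = \frac{1}{\left(- \frac{1}{92}\right) \frac{1}{4 \cdot 11^{2}}} = \frac{1}{\left(- \frac{1}{92}\right) \frac{1}{4 \cdot 121}} = \frac{1}{\left(- \frac{1}{92}\right) \frac{1}{484}} = \frac{1}{- \frac{1}{44528}} = -44528$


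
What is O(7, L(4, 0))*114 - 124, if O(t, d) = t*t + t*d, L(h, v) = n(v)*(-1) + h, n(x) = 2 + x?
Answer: 7058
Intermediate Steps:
L(h, v) = -2 + h - v (L(h, v) = (2 + v)*(-1) + h = (-2 - v) + h = -2 + h - v)
O(t, d) = t² + d*t
O(7, L(4, 0))*114 - 124 = (7*((-2 + 4 - 1*0) + 7))*114 - 124 = (7*((-2 + 4 + 0) + 7))*114 - 124 = (7*(2 + 7))*114 - 124 = (7*9)*114 - 124 = 63*114 - 124 = 7182 - 124 = 7058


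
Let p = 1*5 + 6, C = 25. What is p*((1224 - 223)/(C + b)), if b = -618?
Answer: -11011/593 ≈ -18.568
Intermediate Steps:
p = 11 (p = 5 + 6 = 11)
p*((1224 - 223)/(C + b)) = 11*((1224 - 223)/(25 - 618)) = 11*(1001/(-593)) = 11*(1001*(-1/593)) = 11*(-1001/593) = -11011/593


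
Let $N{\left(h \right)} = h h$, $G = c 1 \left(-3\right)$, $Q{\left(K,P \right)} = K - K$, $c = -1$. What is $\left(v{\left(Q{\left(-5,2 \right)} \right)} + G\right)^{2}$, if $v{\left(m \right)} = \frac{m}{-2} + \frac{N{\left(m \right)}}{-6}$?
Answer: $9$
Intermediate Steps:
$Q{\left(K,P \right)} = 0$
$G = 3$ ($G = \left(-1\right) 1 \left(-3\right) = \left(-1\right) \left(-3\right) = 3$)
$N{\left(h \right)} = h^{2}$
$v{\left(m \right)} = - \frac{m}{2} - \frac{m^{2}}{6}$ ($v{\left(m \right)} = \frac{m}{-2} + \frac{m^{2}}{-6} = m \left(- \frac{1}{2}\right) + m^{2} \left(- \frac{1}{6}\right) = - \frac{m}{2} - \frac{m^{2}}{6}$)
$\left(v{\left(Q{\left(-5,2 \right)} \right)} + G\right)^{2} = \left(\frac{1}{6} \cdot 0 \left(-3 - 0\right) + 3\right)^{2} = \left(\frac{1}{6} \cdot 0 \left(-3 + 0\right) + 3\right)^{2} = \left(\frac{1}{6} \cdot 0 \left(-3\right) + 3\right)^{2} = \left(0 + 3\right)^{2} = 3^{2} = 9$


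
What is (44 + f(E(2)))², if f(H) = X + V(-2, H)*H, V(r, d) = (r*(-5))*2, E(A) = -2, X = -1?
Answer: 9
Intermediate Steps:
V(r, d) = -10*r (V(r, d) = -5*r*2 = -10*r)
f(H) = -1 + 20*H (f(H) = -1 + (-10*(-2))*H = -1 + 20*H)
(44 + f(E(2)))² = (44 + (-1 + 20*(-2)))² = (44 + (-1 - 40))² = (44 - 41)² = 3² = 9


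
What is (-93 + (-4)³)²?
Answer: 24649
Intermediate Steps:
(-93 + (-4)³)² = (-93 - 64)² = (-157)² = 24649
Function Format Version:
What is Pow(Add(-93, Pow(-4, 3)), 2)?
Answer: 24649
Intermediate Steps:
Pow(Add(-93, Pow(-4, 3)), 2) = Pow(Add(-93, -64), 2) = Pow(-157, 2) = 24649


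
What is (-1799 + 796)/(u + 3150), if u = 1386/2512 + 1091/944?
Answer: -148652624/467108261 ≈ -0.31824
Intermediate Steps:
u = 253061/148208 (u = 1386*(1/2512) + 1091*(1/944) = 693/1256 + 1091/944 = 253061/148208 ≈ 1.7075)
(-1799 + 796)/(u + 3150) = (-1799 + 796)/(253061/148208 + 3150) = -1003/467108261/148208 = -1003*148208/467108261 = -148652624/467108261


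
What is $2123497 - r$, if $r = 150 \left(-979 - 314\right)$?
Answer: $2317447$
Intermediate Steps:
$r = -193950$ ($r = 150 \left(-1293\right) = -193950$)
$2123497 - r = 2123497 - -193950 = 2123497 + 193950 = 2317447$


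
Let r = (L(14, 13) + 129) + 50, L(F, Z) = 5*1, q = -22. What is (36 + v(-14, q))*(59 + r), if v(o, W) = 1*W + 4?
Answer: 4374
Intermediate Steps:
L(F, Z) = 5
r = 184 (r = (5 + 129) + 50 = 134 + 50 = 184)
v(o, W) = 4 + W (v(o, W) = W + 4 = 4 + W)
(36 + v(-14, q))*(59 + r) = (36 + (4 - 22))*(59 + 184) = (36 - 18)*243 = 18*243 = 4374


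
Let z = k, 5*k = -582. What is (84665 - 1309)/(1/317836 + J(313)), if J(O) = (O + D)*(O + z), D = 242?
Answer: 26493537616/34680039469 ≈ 0.76394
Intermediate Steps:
k = -582/5 (k = (⅕)*(-582) = -582/5 ≈ -116.40)
z = -582/5 ≈ -116.40
J(O) = (242 + O)*(-582/5 + O) (J(O) = (O + 242)*(O - 582/5) = (242 + O)*(-582/5 + O))
(84665 - 1309)/(1/317836 + J(313)) = (84665 - 1309)/(1/317836 + (-140844/5 + 313² + (628/5)*313)) = 83356/(1/317836 + (-140844/5 + 97969 + 196564/5)) = 83356/(1/317836 + 109113) = 83356/(34680039469/317836) = 83356*(317836/34680039469) = 26493537616/34680039469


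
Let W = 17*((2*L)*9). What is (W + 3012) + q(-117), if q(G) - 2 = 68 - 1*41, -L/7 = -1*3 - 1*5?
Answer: 20177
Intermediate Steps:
L = 56 (L = -7*(-1*3 - 1*5) = -7*(-3 - 5) = -7*(-8) = 56)
q(G) = 29 (q(G) = 2 + (68 - 1*41) = 2 + (68 - 41) = 2 + 27 = 29)
W = 17136 (W = 17*((2*56)*9) = 17*(112*9) = 17*1008 = 17136)
(W + 3012) + q(-117) = (17136 + 3012) + 29 = 20148 + 29 = 20177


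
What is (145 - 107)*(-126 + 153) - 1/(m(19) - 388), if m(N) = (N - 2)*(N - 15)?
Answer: 328321/320 ≈ 1026.0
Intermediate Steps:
m(N) = (-15 + N)*(-2 + N) (m(N) = (-2 + N)*(-15 + N) = (-15 + N)*(-2 + N))
(145 - 107)*(-126 + 153) - 1/(m(19) - 388) = (145 - 107)*(-126 + 153) - 1/((30 + 19**2 - 17*19) - 388) = 38*27 - 1/((30 + 361 - 323) - 388) = 1026 - 1/(68 - 388) = 1026 - 1/(-320) = 1026 - 1*(-1/320) = 1026 + 1/320 = 328321/320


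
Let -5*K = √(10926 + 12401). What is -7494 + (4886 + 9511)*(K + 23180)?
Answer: 333714966 - 14397*√23327/5 ≈ 3.3328e+8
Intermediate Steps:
K = -√23327/5 (K = -√(10926 + 12401)/5 = -√23327/5 ≈ -30.546)
-7494 + (4886 + 9511)*(K + 23180) = -7494 + (4886 + 9511)*(-√23327/5 + 23180) = -7494 + 14397*(23180 - √23327/5) = -7494 + (333722460 - 14397*√23327/5) = 333714966 - 14397*√23327/5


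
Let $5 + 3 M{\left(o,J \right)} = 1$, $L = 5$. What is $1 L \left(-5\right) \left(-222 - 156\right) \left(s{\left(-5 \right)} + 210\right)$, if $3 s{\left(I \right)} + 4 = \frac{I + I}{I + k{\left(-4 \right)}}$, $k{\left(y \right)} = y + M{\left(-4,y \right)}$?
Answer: $\frac{61223400}{31} \approx 1.9749 \cdot 10^{6}$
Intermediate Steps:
$M{\left(o,J \right)} = - \frac{4}{3}$ ($M{\left(o,J \right)} = - \frac{5}{3} + \frac{1}{3} \cdot 1 = - \frac{5}{3} + \frac{1}{3} = - \frac{4}{3}$)
$k{\left(y \right)} = - \frac{4}{3} + y$ ($k{\left(y \right)} = y - \frac{4}{3} = - \frac{4}{3} + y$)
$s{\left(I \right)} = - \frac{4}{3} + \frac{2 I}{3 \left(- \frac{16}{3} + I\right)}$ ($s{\left(I \right)} = - \frac{4}{3} + \frac{\left(I + I\right) \frac{1}{I - \frac{16}{3}}}{3} = - \frac{4}{3} + \frac{2 I \frac{1}{I - \frac{16}{3}}}{3} = - \frac{4}{3} + \frac{2 I \frac{1}{- \frac{16}{3} + I}}{3} = - \frac{4}{3} + \frac{2 I}{3 \left(- \frac{16}{3} + I\right)}$)
$1 L \left(-5\right) \left(-222 - 156\right) \left(s{\left(-5 \right)} + 210\right) = 1 \cdot 5 \left(-5\right) \left(-222 - 156\right) \left(\frac{2 \left(32 - -15\right)}{3 \left(-16 + 3 \left(-5\right)\right)} + 210\right) = 5 \left(-5\right) \left(- 378 \left(\frac{2 \left(32 + 15\right)}{3 \left(-16 - 15\right)} + 210\right)\right) = - 25 \left(- 378 \left(\frac{2}{3} \frac{1}{-31} \cdot 47 + 210\right)\right) = - 25 \left(- 378 \left(\frac{2}{3} \left(- \frac{1}{31}\right) 47 + 210\right)\right) = - 25 \left(- 378 \left(- \frac{94}{93} + 210\right)\right) = - 25 \left(\left(-378\right) \frac{19436}{93}\right) = \left(-25\right) \left(- \frac{2448936}{31}\right) = \frac{61223400}{31}$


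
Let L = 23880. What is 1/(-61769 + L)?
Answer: -1/37889 ≈ -2.6393e-5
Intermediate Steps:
1/(-61769 + L) = 1/(-61769 + 23880) = 1/(-37889) = -1/37889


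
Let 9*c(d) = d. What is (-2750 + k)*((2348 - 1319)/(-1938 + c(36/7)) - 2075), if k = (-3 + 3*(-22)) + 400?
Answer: 68090865907/13562 ≈ 5.0207e+6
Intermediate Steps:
c(d) = d/9
k = 331 (k = (-3 - 66) + 400 = -69 + 400 = 331)
(-2750 + k)*((2348 - 1319)/(-1938 + c(36/7)) - 2075) = (-2750 + 331)*((2348 - 1319)/(-1938 + (36/7)/9) - 2075) = -2419*(1029/(-1938 + (36*(1/7))/9) - 2075) = -2419*(1029/(-1938 + (1/9)*(36/7)) - 2075) = -2419*(1029/(-1938 + 4/7) - 2075) = -2419*(1029/(-13562/7) - 2075) = -2419*(1029*(-7/13562) - 2075) = -2419*(-7203/13562 - 2075) = -2419*(-28148353/13562) = 68090865907/13562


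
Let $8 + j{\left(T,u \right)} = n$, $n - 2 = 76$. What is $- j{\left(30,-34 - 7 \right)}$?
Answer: $-70$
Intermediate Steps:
$n = 78$ ($n = 2 + 76 = 78$)
$j{\left(T,u \right)} = 70$ ($j{\left(T,u \right)} = -8 + 78 = 70$)
$- j{\left(30,-34 - 7 \right)} = \left(-1\right) 70 = -70$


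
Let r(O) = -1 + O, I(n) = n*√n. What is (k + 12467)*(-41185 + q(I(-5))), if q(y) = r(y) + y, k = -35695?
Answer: 956668408 + 232280*I*√5 ≈ 9.5667e+8 + 5.1939e+5*I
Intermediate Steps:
I(n) = n^(3/2)
q(y) = -1 + 2*y (q(y) = (-1 + y) + y = -1 + 2*y)
(k + 12467)*(-41185 + q(I(-5))) = (-35695 + 12467)*(-41185 + (-1 + 2*(-5)^(3/2))) = -23228*(-41185 + (-1 + 2*(-5*I*√5))) = -23228*(-41185 + (-1 - 10*I*√5)) = -23228*(-41186 - 10*I*√5) = 956668408 + 232280*I*√5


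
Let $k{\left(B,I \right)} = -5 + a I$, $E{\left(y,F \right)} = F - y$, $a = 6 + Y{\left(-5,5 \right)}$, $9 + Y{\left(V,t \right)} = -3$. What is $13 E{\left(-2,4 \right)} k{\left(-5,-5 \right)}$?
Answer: $1950$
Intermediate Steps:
$Y{\left(V,t \right)} = -12$ ($Y{\left(V,t \right)} = -9 - 3 = -12$)
$a = -6$ ($a = 6 - 12 = -6$)
$k{\left(B,I \right)} = -5 - 6 I$
$13 E{\left(-2,4 \right)} k{\left(-5,-5 \right)} = 13 \left(4 - -2\right) \left(-5 - -30\right) = 13 \left(4 + 2\right) \left(-5 + 30\right) = 13 \cdot 6 \cdot 25 = 78 \cdot 25 = 1950$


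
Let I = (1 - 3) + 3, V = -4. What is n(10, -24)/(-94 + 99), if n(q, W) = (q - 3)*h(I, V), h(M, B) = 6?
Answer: 42/5 ≈ 8.4000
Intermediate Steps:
I = 1 (I = -2 + 3 = 1)
n(q, W) = -18 + 6*q (n(q, W) = (q - 3)*6 = (-3 + q)*6 = -18 + 6*q)
n(10, -24)/(-94 + 99) = (-18 + 6*10)/(-94 + 99) = (-18 + 60)/5 = 42*(⅕) = 42/5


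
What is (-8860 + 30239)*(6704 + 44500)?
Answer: 1094690316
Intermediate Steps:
(-8860 + 30239)*(6704 + 44500) = 21379*51204 = 1094690316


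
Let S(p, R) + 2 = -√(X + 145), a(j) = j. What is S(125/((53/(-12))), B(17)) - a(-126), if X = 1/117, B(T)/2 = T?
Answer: 124 - √220558/39 ≈ 111.96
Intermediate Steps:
B(T) = 2*T
X = 1/117 ≈ 0.0085470
S(p, R) = -2 - √220558/39 (S(p, R) = -2 - √(1/117 + 145) = -2 - √(16966/117) = -2 - √220558/39)
S(125/((53/(-12))), B(17)) - a(-126) = (-2 - √220558/39) - 1*(-126) = (-2 - √220558/39) + 126 = 124 - √220558/39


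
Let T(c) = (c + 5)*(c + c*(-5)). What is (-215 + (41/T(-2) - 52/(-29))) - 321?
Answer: -370619/696 ≈ -532.50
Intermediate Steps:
T(c) = -4*c*(5 + c) (T(c) = (5 + c)*(c - 5*c) = (5 + c)*(-4*c) = -4*c*(5 + c))
(-215 + (41/T(-2) - 52/(-29))) - 321 = (-215 + (41/((-4*(-2)*(5 - 2))) - 52/(-29))) - 321 = (-215 + (41/((-4*(-2)*3)) - 52*(-1/29))) - 321 = (-215 + (41/24 + 52/29)) - 321 = (-215 + 2437/696) - 321 = -147203/696 - 321 = -370619/696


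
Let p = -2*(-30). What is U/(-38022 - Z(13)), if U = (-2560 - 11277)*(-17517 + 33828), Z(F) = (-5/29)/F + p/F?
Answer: 85087130739/14336029 ≈ 5935.2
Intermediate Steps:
p = 60
Z(F) = 1735/(29*F) (Z(F) = (-5/29)/F + 60/F = (-5*1/29)/F + 60/F = -5/(29*F) + 60/F = 1735/(29*F))
U = -225695307 (U = -13837*16311 = -225695307)
U/(-38022 - Z(13)) = -225695307/(-38022 - 1735/(29*13)) = -225695307/(-38022 - 1*1735/377) = -225695307/(-38022 - 1735/377) = -225695307/(-14336029/377) = -225695307*(-377/14336029) = 85087130739/14336029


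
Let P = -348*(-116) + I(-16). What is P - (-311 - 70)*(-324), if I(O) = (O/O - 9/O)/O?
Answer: -21267481/256 ≈ -83076.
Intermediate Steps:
I(O) = (1 - 9/O)/O
P = 10334183/256 (P = -348*(-116) + (-9 - 16)/(-16)² = 40368 + (1/256)*(-25) = 40368 - 25/256 = 10334183/256 ≈ 40368.)
P - (-311 - 70)*(-324) = 10334183/256 - (-311 - 70)*(-324) = 10334183/256 - (-381)*(-324) = 10334183/256 - 1*123444 = 10334183/256 - 123444 = -21267481/256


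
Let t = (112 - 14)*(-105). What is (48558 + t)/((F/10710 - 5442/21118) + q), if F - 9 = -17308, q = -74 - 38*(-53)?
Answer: 4327609106520/219176764549 ≈ 19.745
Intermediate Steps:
q = 1940 (q = -74 + 2014 = 1940)
F = -17299 (F = 9 - 17308 = -17299)
t = -10290 (t = 98*(-105) = -10290)
(48558 + t)/((F/10710 - 5442/21118) + q) = (48558 - 10290)/((-17299/10710 - 5442/21118) + 1940) = 38268/((-17299*1/10710 - 5442*1/21118) + 1940) = 38268/((-17299/10710 - 2721/10559) + 1940) = 38268/(-211802051/113086890 + 1940) = 38268/(219176764549/113086890) = 38268*(113086890/219176764549) = 4327609106520/219176764549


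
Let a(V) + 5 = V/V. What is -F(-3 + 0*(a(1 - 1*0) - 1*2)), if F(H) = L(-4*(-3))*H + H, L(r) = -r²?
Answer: -429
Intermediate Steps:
a(V) = -4 (a(V) = -5 + V/V = -5 + 1 = -4)
F(H) = -143*H (F(H) = (-(-4*(-3))²)*H + H = (-1*12²)*H + H = (-1*144)*H + H = -144*H + H = -143*H)
-F(-3 + 0*(a(1 - 1*0) - 1*2)) = -(-143)*(-3 + 0*(-4 - 1*2)) = -(-143)*(-3 + 0*(-4 - 2)) = -(-143)*(-3 + 0*(-6)) = -(-143)*(-3 + 0) = -(-143)*(-3) = -1*429 = -429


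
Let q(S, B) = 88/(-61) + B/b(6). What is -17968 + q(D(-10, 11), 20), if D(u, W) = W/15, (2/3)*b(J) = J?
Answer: -9864004/549 ≈ -17967.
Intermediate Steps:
b(J) = 3*J/2
D(u, W) = W/15 (D(u, W) = W*(1/15) = W/15)
q(S, B) = -88/61 + B/9 (q(S, B) = 88/(-61) + B/(((3/2)*6)) = 88*(-1/61) + B/9 = -88/61 + B*(⅑) = -88/61 + B/9)
-17968 + q(D(-10, 11), 20) = -17968 + (-88/61 + (⅑)*20) = -17968 + (-88/61 + 20/9) = -17968 + 428/549 = -9864004/549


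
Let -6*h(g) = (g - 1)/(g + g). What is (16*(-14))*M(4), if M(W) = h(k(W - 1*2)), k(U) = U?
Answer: 28/3 ≈ 9.3333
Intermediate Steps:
h(g) = -(-1 + g)/(12*g) (h(g) = -(g - 1)/(6*(g + g)) = -(-1 + g)/(6*(2*g)) = -(-1 + g)*1/(2*g)/6 = -(-1 + g)/(12*g))
M(W) = (3 - W)/(12*(-2 + W)) (M(W) = (1 - (W - 1*2))/(12*(W - 1*2)) = (1 - (W - 2))/(12*(W - 2)) = (1 - (-2 + W))/(12*(-2 + W)) = (1 + (2 - W))/(12*(-2 + W)) = (3 - W)/(12*(-2 + W)))
(16*(-14))*M(4) = (16*(-14))*((3 - 1*4)/(12*(-2 + 4))) = -56*(3 - 4)/(3*2) = -56*(-1)/(3*2) = -224*(-1/24) = 28/3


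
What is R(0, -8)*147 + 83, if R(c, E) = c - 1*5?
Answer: -652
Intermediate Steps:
R(c, E) = -5 + c (R(c, E) = c - 5 = -5 + c)
R(0, -8)*147 + 83 = (-5 + 0)*147 + 83 = -5*147 + 83 = -735 + 83 = -652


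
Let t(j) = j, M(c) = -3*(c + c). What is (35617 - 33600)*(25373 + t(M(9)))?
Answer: 51068423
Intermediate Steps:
M(c) = -6*c
(35617 - 33600)*(25373 + t(M(9))) = (35617 - 33600)*(25373 - 6*9) = 2017*(25373 - 54) = 2017*25319 = 51068423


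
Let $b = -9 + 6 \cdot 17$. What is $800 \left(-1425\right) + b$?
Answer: $-1139907$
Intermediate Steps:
$b = 93$ ($b = -9 + 102 = 93$)
$800 \left(-1425\right) + b = 800 \left(-1425\right) + 93 = -1140000 + 93 = -1139907$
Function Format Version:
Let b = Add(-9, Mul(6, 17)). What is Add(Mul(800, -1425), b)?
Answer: -1139907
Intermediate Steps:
b = 93 (b = Add(-9, 102) = 93)
Add(Mul(800, -1425), b) = Add(Mul(800, -1425), 93) = Add(-1140000, 93) = -1139907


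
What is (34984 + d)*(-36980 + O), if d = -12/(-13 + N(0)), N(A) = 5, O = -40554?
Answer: -2712565757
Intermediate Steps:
d = 3/2 (d = -12/(-13 + 5) = -12/(-8) = -⅛*(-12) = 3/2 ≈ 1.5000)
(34984 + d)*(-36980 + O) = (34984 + 3/2)*(-36980 - 40554) = (69971/2)*(-77534) = -2712565757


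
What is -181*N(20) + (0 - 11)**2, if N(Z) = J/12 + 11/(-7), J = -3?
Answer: 12619/28 ≈ 450.68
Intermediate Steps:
N(Z) = -51/28 (N(Z) = -3/12 + 11/(-7) = -3*1/12 + 11*(-1/7) = -1/4 - 11/7 = -51/28)
-181*N(20) + (0 - 11)**2 = -181*(-51/28) + (0 - 11)**2 = 9231/28 + (-11)**2 = 9231/28 + 121 = 12619/28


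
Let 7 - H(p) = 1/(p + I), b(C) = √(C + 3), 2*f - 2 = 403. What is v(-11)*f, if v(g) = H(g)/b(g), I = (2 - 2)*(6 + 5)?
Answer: -15795*I*√2/44 ≈ -507.67*I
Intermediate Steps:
f = 405/2 (f = 1 + (½)*403 = 1 + 403/2 = 405/2 ≈ 202.50)
b(C) = √(3 + C)
I = 0 (I = 0*11 = 0)
H(p) = 7 - 1/p (H(p) = 7 - 1/(p + 0) = 7 - 1/p)
v(g) = (7 - 1/g)/√(3 + g) (v(g) = (7 - 1/g)/(√(3 + g)) = (7 - 1/g)/√(3 + g))
v(-11)*f = ((-1 + 7*(-11))/((-11)*√(3 - 11)))*(405/2) = -(-1 - 77)/(11*√(-8))*(405/2) = -1/11*(-I*√2/4)*(-78)*(405/2) = -39*I*√2/22*(405/2) = -15795*I*√2/44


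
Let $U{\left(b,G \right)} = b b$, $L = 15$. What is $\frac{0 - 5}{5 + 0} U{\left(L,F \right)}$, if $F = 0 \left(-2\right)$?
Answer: $-225$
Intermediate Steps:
$F = 0$
$U{\left(b,G \right)} = b^{2}$
$\frac{0 - 5}{5 + 0} U{\left(L,F \right)} = \frac{0 - 5}{5 + 0} \cdot 15^{2} = - \frac{5}{5} \cdot 225 = \left(-5\right) \frac{1}{5} \cdot 225 = \left(-1\right) 225 = -225$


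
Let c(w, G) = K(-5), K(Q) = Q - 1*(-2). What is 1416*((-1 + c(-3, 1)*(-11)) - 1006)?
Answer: -1379184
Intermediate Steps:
K(Q) = 2 + Q (K(Q) = Q + 2 = 2 + Q)
c(w, G) = -3 (c(w, G) = 2 - 5 = -3)
1416*((-1 + c(-3, 1)*(-11)) - 1006) = 1416*((-1 - 3*(-11)) - 1006) = 1416*((-1 + 33) - 1006) = 1416*(32 - 1006) = 1416*(-974) = -1379184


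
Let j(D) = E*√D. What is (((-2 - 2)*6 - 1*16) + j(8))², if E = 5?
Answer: 1800 - 800*√2 ≈ 668.63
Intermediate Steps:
j(D) = 5*√D
(((-2 - 2)*6 - 1*16) + j(8))² = (((-2 - 2)*6 - 1*16) + 5*√8)² = ((-4*6 - 16) + 5*(2*√2))² = ((-24 - 16) + 10*√2)² = (-40 + 10*√2)²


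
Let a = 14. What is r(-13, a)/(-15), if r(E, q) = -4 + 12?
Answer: -8/15 ≈ -0.53333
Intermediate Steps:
r(E, q) = 8
r(-13, a)/(-15) = 8/(-15) = 8*(-1/15) = -8/15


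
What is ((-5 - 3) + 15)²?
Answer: 49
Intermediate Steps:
((-5 - 3) + 15)² = (-8 + 15)² = 7² = 49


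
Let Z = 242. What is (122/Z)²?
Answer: 3721/14641 ≈ 0.25415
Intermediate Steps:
(122/Z)² = (122/242)² = (122*(1/242))² = (61/121)² = 3721/14641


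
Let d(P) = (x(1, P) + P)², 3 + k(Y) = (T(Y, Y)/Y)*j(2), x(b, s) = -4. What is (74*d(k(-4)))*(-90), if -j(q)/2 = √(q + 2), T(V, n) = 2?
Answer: -166500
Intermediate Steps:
j(q) = -2*√(2 + q) (j(q) = -2*√(q + 2) = -2*√(2 + q))
k(Y) = -3 - 8/Y (k(Y) = -3 + (2/Y)*(-2*√(2 + 2)) = -3 + (2/Y)*(-2*√4) = -3 + (2/Y)*(-2*2) = -3 + (2/Y)*(-4) = -3 - 8/Y)
d(P) = (-4 + P)²
(74*d(k(-4)))*(-90) = (74*(-4 + (-3 - 8/(-4)))²)*(-90) = (74*(-4 + (-3 - 8*(-¼)))²)*(-90) = (74*(-4 + (-3 + 2))²)*(-90) = (74*(-4 - 1)²)*(-90) = (74*(-5)²)*(-90) = (74*25)*(-90) = 1850*(-90) = -166500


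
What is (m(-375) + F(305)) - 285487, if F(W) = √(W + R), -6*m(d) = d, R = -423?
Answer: -570849/2 + I*√118 ≈ -2.8542e+5 + 10.863*I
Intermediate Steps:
m(d) = -d/6
F(W) = √(-423 + W) (F(W) = √(W - 423) = √(-423 + W))
(m(-375) + F(305)) - 285487 = (-⅙*(-375) + √(-423 + 305)) - 285487 = (125/2 + √(-118)) - 285487 = (125/2 + I*√118) - 285487 = -570849/2 + I*√118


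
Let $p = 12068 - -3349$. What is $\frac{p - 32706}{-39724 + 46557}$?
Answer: $- \frac{17289}{6833} \approx -2.5302$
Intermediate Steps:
$p = 15417$ ($p = 12068 + 3349 = 15417$)
$\frac{p - 32706}{-39724 + 46557} = \frac{15417 - 32706}{-39724 + 46557} = - \frac{17289}{6833}$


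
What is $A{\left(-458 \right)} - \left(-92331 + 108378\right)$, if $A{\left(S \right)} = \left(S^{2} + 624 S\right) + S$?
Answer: $-92533$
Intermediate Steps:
$A{\left(S \right)} = S^{2} + 625 S$
$A{\left(-458 \right)} - \left(-92331 + 108378\right) = - 458 \left(625 - 458\right) - \left(-92331 + 108378\right) = \left(-458\right) 167 - 16047 = -76486 - 16047 = -92533$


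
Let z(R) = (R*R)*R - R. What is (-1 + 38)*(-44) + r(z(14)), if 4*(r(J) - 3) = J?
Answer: -1885/2 ≈ -942.50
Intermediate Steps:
z(R) = R³ - R (z(R) = R²*R - R = R³ - R)
r(J) = 3 + J/4
(-1 + 38)*(-44) + r(z(14)) = (-1 + 38)*(-44) + (3 + (14³ - 1*14)/4) = 37*(-44) + (3 + (2744 - 14)/4) = -1628 + (3 + (¼)*2730) = -1628 + (3 + 1365/2) = -1628 + 1371/2 = -1885/2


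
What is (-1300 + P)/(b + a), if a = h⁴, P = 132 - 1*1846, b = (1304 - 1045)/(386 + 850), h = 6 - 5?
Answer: -3725304/1495 ≈ -2491.8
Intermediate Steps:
h = 1
b = 259/1236 ≈ 0.20955
P = -1714 (P = 132 - 1846 = -1714)
a = 1 (a = 1⁴ = 1)
(-1300 + P)/(b + a) = (-1300 - 1714)/(259/1236 + 1) = -3014/1495/1236 = -3014*1236/1495 = -3725304/1495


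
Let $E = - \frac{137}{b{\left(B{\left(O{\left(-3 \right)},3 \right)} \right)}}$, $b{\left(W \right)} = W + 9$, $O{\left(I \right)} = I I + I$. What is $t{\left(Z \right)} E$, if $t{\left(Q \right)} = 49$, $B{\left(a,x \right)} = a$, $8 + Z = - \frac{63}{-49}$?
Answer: $- \frac{6713}{15} \approx -447.53$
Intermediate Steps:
$O{\left(I \right)} = I + I^{2}$ ($O{\left(I \right)} = I^{2} + I = I + I^{2}$)
$Z = - \frac{47}{7}$ ($Z = -8 - \frac{63}{-49} = -8 - - \frac{9}{7} = -8 + \frac{9}{7} = - \frac{47}{7} \approx -6.7143$)
$b{\left(W \right)} = 9 + W$
$E = - \frac{137}{15}$ ($E = - \frac{137}{9 - 3 \left(1 - 3\right)} = - \frac{137}{9 - -6} = - \frac{137}{9 + 6} = - \frac{137}{15} \approx -9.1333$)
$t{\left(Z \right)} E = 49 \left(- \frac{137}{15}\right) = - \frac{6713}{15}$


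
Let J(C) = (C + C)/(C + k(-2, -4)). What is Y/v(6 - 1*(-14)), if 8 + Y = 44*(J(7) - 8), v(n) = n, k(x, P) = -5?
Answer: -13/5 ≈ -2.6000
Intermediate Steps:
J(C) = 2*C/(-5 + C) (J(C) = (C + C)/(C - 5) = (2*C)/(-5 + C) = 2*C/(-5 + C))
Y = -52 (Y = -8 + 44*(2*7/(-5 + 7) - 8) = -8 + 44*(2*7/2 - 8) = -8 + 44*(2*7*(½) - 8) = -8 + 44*(7 - 8) = -8 + 44*(-1) = -8 - 44 = -52)
Y/v(6 - 1*(-14)) = -52/(6 - 1*(-14)) = -52/(6 + 14) = -52/20 = -52*1/20 = -13/5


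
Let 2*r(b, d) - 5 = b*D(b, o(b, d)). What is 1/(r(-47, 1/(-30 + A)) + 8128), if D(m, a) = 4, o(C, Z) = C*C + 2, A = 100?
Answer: 2/16073 ≈ 0.00012443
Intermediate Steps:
o(C, Z) = 2 + C² (o(C, Z) = C² + 2 = 2 + C²)
r(b, d) = 5/2 + 2*b (r(b, d) = 5/2 + (b*4)/2 = 5/2 + (4*b)/2 = 5/2 + 2*b)
1/(r(-47, 1/(-30 + A)) + 8128) = 1/((5/2 + 2*(-47)) + 8128) = 1/((5/2 - 94) + 8128) = 1/(-183/2 + 8128) = 1/(16073/2) = 2/16073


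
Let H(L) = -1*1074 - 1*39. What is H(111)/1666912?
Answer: -1113/1666912 ≈ -0.00066770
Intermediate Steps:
H(L) = -1113 (H(L) = -1074 - 39 = -1113)
H(111)/1666912 = -1113/1666912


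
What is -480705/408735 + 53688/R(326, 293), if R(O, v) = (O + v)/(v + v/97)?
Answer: 42005058776747/1636111707 ≈ 25674.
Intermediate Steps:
R(O, v) = 97*(O + v)/(98*v) (R(O, v) = (O + v)/(v + v*(1/97)) = (O + v)/(v + v/97) = (O + v)/((98*v/97)) = (O + v)*(97/(98*v)) = 97*(O + v)/(98*v))
-480705/408735 + 53688/R(326, 293) = -480705/408735 + 53688/(((97/98)*(326 + 293)/293)) = -480705*1/408735 + 53688/(((97/98)*(1/293)*619)) = -32047/27249 + 53688/(60043/28714) = -32047/27249 + 53688*(28714/60043) = -32047/27249 + 1541597232/60043 = 42005058776747/1636111707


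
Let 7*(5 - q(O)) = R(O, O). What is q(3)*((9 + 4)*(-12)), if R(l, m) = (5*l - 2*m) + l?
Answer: -3588/7 ≈ -512.57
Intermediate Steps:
R(l, m) = -2*m + 6*l (R(l, m) = (-2*m + 5*l) + l = -2*m + 6*l)
q(O) = 5 - 4*O/7 (q(O) = 5 - (-2*O + 6*O)/7 = 5 - 4*O/7)
q(3)*((9 + 4)*(-12)) = (5 - 4/7*3)*((9 + 4)*(-12)) = (5 - 12/7)*(13*(-12)) = (23/7)*(-156) = -3588/7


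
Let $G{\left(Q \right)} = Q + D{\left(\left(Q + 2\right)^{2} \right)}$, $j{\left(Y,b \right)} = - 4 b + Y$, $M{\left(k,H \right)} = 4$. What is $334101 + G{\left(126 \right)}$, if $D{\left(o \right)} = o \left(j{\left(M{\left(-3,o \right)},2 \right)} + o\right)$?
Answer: $268704147$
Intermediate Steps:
$j{\left(Y,b \right)} = Y - 4 b$
$D{\left(o \right)} = o \left(-4 + o\right)$ ($D{\left(o \right)} = o \left(\left(4 - 8\right) + o\right) = o \left(-4 + o\right)$)
$G{\left(Q \right)} = Q + \left(2 + Q\right)^{2} \left(-4 + \left(2 + Q\right)^{2}\right)$ ($G{\left(Q \right)} = Q + \left(Q + 2\right)^{2} \left(-4 + \left(Q + 2\right)^{2}\right) = Q + \left(2 + Q\right)^{2} \left(-4 + \left(2 + Q\right)^{2}\right)$)
$334101 + G{\left(126 \right)} = 334101 + \left(126 + \left(2 + 126\right)^{2} \left(-4 + \left(2 + 126\right)^{2}\right)\right) = 334101 + \left(126 + 128^{2} \left(-4 + 128^{2}\right)\right) = 334101 + \left(126 + 16384 \left(-4 + 16384\right)\right) = 334101 + \left(126 + 16384 \cdot 16380\right) = 334101 + \left(126 + 268369920\right) = 334101 + 268370046 = 268704147$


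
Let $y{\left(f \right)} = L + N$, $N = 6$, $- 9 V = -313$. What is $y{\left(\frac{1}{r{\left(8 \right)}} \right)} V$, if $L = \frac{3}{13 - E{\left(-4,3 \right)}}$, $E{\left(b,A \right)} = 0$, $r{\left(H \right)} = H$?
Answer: $\frac{2817}{13} \approx 216.69$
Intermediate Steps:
$V = \frac{313}{9}$ ($V = \left(- \frac{1}{9}\right) \left(-313\right) = \frac{313}{9} \approx 34.778$)
$L = \frac{3}{13}$ ($L = \frac{3}{13 - 0} = \frac{3}{13 + 0} = \frac{3}{13} \approx 0.23077$)
$y{\left(f \right)} = \frac{81}{13}$ ($y{\left(f \right)} = \frac{3}{13} + 6 = \frac{81}{13}$)
$y{\left(\frac{1}{r{\left(8 \right)}} \right)} V = \frac{81}{13} \cdot \frac{313}{9} = \frac{2817}{13}$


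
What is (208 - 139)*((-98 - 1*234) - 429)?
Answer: -52509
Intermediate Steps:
(208 - 139)*((-98 - 1*234) - 429) = 69*((-98 - 234) - 429) = 69*(-332 - 429) = 69*(-761) = -52509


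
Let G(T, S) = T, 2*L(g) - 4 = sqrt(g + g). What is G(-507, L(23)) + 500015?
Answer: 499508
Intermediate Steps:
L(g) = 2 + sqrt(2)*sqrt(g)/2 (L(g) = 2 + sqrt(g + g)/2 = 2 + sqrt(2*g)/2 = 2 + (sqrt(2)*sqrt(g))/2 = 2 + sqrt(2)*sqrt(g)/2)
G(-507, L(23)) + 500015 = -507 + 500015 = 499508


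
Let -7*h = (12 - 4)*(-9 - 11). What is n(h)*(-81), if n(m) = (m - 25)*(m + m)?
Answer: 388800/49 ≈ 7934.7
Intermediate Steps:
h = 160/7 (h = -(12 - 4)*(-9 - 11)/7 = -8*(-20)/7 = -⅐*(-160) = 160/7 ≈ 22.857)
n(m) = 2*m*(-25 + m) (n(m) = (-25 + m)*(2*m) = 2*m*(-25 + m))
n(h)*(-81) = (2*(160/7)*(-25 + 160/7))*(-81) = (2*(160/7)*(-15/7))*(-81) = -4800/49*(-81) = 388800/49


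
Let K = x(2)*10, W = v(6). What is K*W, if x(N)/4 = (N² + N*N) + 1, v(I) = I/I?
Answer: 360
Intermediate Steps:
v(I) = 1
x(N) = 4 + 8*N² (x(N) = 4*((N² + N*N) + 1) = 4*((N² + N²) + 1) = 4*(2*N² + 1) = 4*(1 + 2*N²) = 4 + 8*N²)
W = 1
K = 360 (K = (4 + 8*2²)*10 = (4 + 8*4)*10 = (4 + 32)*10 = 36*10 = 360)
K*W = 360*1 = 360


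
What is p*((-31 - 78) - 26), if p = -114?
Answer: 15390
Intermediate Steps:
p*((-31 - 78) - 26) = -114*((-31 - 78) - 26) = -114*(-109 - 26) = -114*(-135) = 15390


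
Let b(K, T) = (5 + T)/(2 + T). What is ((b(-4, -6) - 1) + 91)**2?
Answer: 130321/16 ≈ 8145.1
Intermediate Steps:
b(K, T) = (5 + T)/(2 + T)
((b(-4, -6) - 1) + 91)**2 = (((5 - 6)/(2 - 6) - 1) + 91)**2 = ((-1/(-4) - 1) + 91)**2 = ((-1/4*(-1) - 1) + 91)**2 = ((1/4 - 1) + 91)**2 = (-3/4 + 91)**2 = (361/4)**2 = 130321/16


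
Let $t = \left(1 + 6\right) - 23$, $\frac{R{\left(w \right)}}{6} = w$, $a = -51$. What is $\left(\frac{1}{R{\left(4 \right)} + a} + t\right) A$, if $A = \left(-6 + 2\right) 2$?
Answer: $\frac{3464}{27} \approx 128.3$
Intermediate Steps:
$R{\left(w \right)} = 6 w$
$A = -8$ ($A = \left(-4\right) 2 = -8$)
$t = -16$ ($t = 7 - 23 = -16$)
$\left(\frac{1}{R{\left(4 \right)} + a} + t\right) A = \left(\frac{1}{6 \cdot 4 - 51} - 16\right) \left(-8\right) = \left(\frac{1}{24 - 51} - 16\right) \left(-8\right) = \left(\frac{1}{-27} - 16\right) \left(-8\right) = \left(- \frac{1}{27} - 16\right) \left(-8\right) = \left(- \frac{433}{27}\right) \left(-8\right) = \frac{3464}{27}$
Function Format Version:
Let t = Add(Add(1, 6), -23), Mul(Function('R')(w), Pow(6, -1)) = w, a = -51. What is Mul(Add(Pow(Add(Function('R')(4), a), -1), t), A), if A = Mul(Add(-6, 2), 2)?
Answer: Rational(3464, 27) ≈ 128.30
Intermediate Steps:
Function('R')(w) = Mul(6, w)
A = -8 (A = Mul(-4, 2) = -8)
t = -16 (t = Add(7, -23) = -16)
Mul(Add(Pow(Add(Function('R')(4), a), -1), t), A) = Mul(Add(Pow(Add(Mul(6, 4), -51), -1), -16), -8) = Mul(Add(Pow(Add(24, -51), -1), -16), -8) = Mul(Add(Pow(-27, -1), -16), -8) = Mul(Add(Rational(-1, 27), -16), -8) = Mul(Rational(-433, 27), -8) = Rational(3464, 27)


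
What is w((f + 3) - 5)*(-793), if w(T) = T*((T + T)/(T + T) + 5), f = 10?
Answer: -38064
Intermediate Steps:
w(T) = 6*T (w(T) = T*((2*T)/((2*T)) + 5) = T*((2*T)*(1/(2*T)) + 5) = T*(1 + 5) = T*6 = 6*T)
w((f + 3) - 5)*(-793) = (6*((10 + 3) - 5))*(-793) = (6*(13 - 5))*(-793) = (6*8)*(-793) = 48*(-793) = -38064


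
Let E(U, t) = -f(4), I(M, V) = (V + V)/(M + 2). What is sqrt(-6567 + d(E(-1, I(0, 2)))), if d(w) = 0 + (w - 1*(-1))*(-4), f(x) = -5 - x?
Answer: I*sqrt(6607) ≈ 81.283*I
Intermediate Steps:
I(M, V) = 2*V/(2 + M) (I(M, V) = (2*V)/(2 + M) = 2*V/(2 + M))
E(U, t) = 9 (E(U, t) = -(-5 - 1*4) = -(-5 - 4) = -1*(-9) = 9)
d(w) = -4 - 4*w (d(w) = 0 + (w + 1)*(-4) = 0 + (1 + w)*(-4) = 0 + (-4 - 4*w) = -4 - 4*w)
sqrt(-6567 + d(E(-1, I(0, 2)))) = sqrt(-6567 + (-4 - 4*9)) = sqrt(-6567 + (-4 - 36)) = sqrt(-6567 - 40) = sqrt(-6607) = I*sqrt(6607)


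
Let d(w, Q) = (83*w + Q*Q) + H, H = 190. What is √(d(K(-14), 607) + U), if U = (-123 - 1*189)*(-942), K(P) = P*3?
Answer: √659057 ≈ 811.82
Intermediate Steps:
K(P) = 3*P
d(w, Q) = 190 + Q² + 83*w (d(w, Q) = (83*w + Q*Q) + 190 = (83*w + Q²) + 190 = (Q² + 83*w) + 190 = 190 + Q² + 83*w)
U = 293904 (U = (-123 - 189)*(-942) = -312*(-942) = 293904)
√(d(K(-14), 607) + U) = √((190 + 607² + 83*(3*(-14))) + 293904) = √((190 + 368449 + 83*(-42)) + 293904) = √((190 + 368449 - 3486) + 293904) = √(365153 + 293904) = √659057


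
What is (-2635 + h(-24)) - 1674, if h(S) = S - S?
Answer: -4309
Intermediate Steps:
h(S) = 0
(-2635 + h(-24)) - 1674 = (-2635 + 0) - 1674 = -2635 - 1674 = -4309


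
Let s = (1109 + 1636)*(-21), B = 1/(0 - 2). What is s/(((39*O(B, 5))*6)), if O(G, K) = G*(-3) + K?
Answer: -6405/169 ≈ -37.899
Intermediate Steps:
B = -½ (B = 1/(-2) = -½ ≈ -0.50000)
s = -57645 (s = 2745*(-21) = -57645)
O(G, K) = K - 3*G (O(G, K) = -3*G + K = K - 3*G)
s/(((39*O(B, 5))*6)) = -57645*1/(234*(5 - 3*(-½))) = -57645*1/(234*(5 + 3/2)) = -57645/((39*(13/2))*6) = -57645/((507/2)*6) = -57645/1521 = -57645*1/1521 = -6405/169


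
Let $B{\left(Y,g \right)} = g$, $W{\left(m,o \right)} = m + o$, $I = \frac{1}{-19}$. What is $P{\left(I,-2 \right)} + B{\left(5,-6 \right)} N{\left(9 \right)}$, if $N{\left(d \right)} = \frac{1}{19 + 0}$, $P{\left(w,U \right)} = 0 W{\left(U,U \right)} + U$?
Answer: $- \frac{44}{19} \approx -2.3158$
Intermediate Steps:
$I = - \frac{1}{19} \approx -0.052632$
$P{\left(w,U \right)} = U$ ($P{\left(w,U \right)} = 0 \left(U + U\right) + U = 0 \cdot 2 U + U = 0 + U = U$)
$N{\left(d \right)} = \frac{1}{19}$
$P{\left(I,-2 \right)} + B{\left(5,-6 \right)} N{\left(9 \right)} = -2 - \frac{6}{19} = - \frac{44}{19}$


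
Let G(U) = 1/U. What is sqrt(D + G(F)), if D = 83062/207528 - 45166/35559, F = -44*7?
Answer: I*sqrt(24170551096666433998)/5261301738 ≈ 0.93444*I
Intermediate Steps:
F = -308
D = -1069934665/1229914692 (D = 83062*(1/207528) - 45166*1/35559 = 41531/103764 - 45166/35559 = -1069934665/1229914692 ≈ -0.86993)
sqrt(D + G(F)) = sqrt(-1069934665/1229914692 + 1/(-308)) = sqrt(-1069934665/1229914692 - 1/308) = sqrt(-41346223939/47351715642) = I*sqrt(24170551096666433998)/5261301738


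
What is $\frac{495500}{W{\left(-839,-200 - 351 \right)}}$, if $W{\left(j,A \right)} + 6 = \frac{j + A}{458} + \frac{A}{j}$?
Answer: $- \frac{23800227625}{402428} \approx -59142.0$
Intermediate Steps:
$W{\left(j,A \right)} = -6 + \frac{A}{458} + \frac{j}{458} + \frac{A}{j}$ ($W{\left(j,A \right)} = -6 + \left(\frac{j + A}{458} + \frac{A}{j}\right) = -6 + \left(\left(A + j\right) \frac{1}{458} + \frac{A}{j}\right) = -6 + \left(\left(\frac{A}{458} + \frac{j}{458}\right) + \frac{A}{j}\right) = -6 + \left(\frac{A}{458} + \frac{j}{458} + \frac{A}{j}\right) = -6 + \frac{A}{458} + \frac{j}{458} + \frac{A}{j}$)
$\frac{495500}{W{\left(-839,-200 - 351 \right)}} = \frac{495500}{\frac{1}{-839} \left(\left(-200 - 351\right) + \frac{1}{458} \left(-839\right) \left(-2748 - 551 - 839\right)\right)} = \frac{495500}{\left(- \frac{1}{839}\right) \left(-551 + \frac{1}{458} \left(-839\right) \left(-2748 - 551 - 839\right)\right)} = \frac{495500}{\left(- \frac{1}{839}\right) \left(-551 + \frac{1}{458} \left(-839\right) \left(-4138\right)\right)} = \frac{495500}{\left(- \frac{1}{839}\right) \left(-551 + \frac{1735891}{229}\right)} = \frac{495500}{\left(- \frac{1}{839}\right) \frac{1609712}{229}} = \frac{495500}{- \frac{1609712}{192131}} = 495500 \left(- \frac{192131}{1609712}\right) = - \frac{23800227625}{402428}$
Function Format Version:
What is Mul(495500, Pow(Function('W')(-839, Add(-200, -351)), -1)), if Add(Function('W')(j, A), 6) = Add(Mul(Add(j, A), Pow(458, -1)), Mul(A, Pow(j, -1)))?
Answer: Rational(-23800227625, 402428) ≈ -59142.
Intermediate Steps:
Function('W')(j, A) = Add(-6, Mul(Rational(1, 458), A), Mul(Rational(1, 458), j), Mul(A, Pow(j, -1))) (Function('W')(j, A) = Add(-6, Add(Mul(Add(j, A), Pow(458, -1)), Mul(A, Pow(j, -1)))) = Add(-6, Add(Mul(Add(A, j), Rational(1, 458)), Mul(A, Pow(j, -1)))) = Add(-6, Add(Add(Mul(Rational(1, 458), A), Mul(Rational(1, 458), j)), Mul(A, Pow(j, -1)))) = Add(-6, Add(Mul(Rational(1, 458), A), Mul(Rational(1, 458), j), Mul(A, Pow(j, -1)))) = Add(-6, Mul(Rational(1, 458), A), Mul(Rational(1, 458), j), Mul(A, Pow(j, -1))))
Mul(495500, Pow(Function('W')(-839, Add(-200, -351)), -1)) = Mul(495500, Pow(Mul(Pow(-839, -1), Add(Add(-200, -351), Mul(Rational(1, 458), -839, Add(-2748, Add(-200, -351), -839)))), -1)) = Mul(495500, Pow(Mul(Rational(-1, 839), Add(-551, Mul(Rational(1, 458), -839, Add(-2748, -551, -839)))), -1)) = Mul(495500, Pow(Mul(Rational(-1, 839), Add(-551, Mul(Rational(1, 458), -839, -4138))), -1)) = Mul(495500, Pow(Mul(Rational(-1, 839), Add(-551, Rational(1735891, 229))), -1)) = Mul(495500, Pow(Mul(Rational(-1, 839), Rational(1609712, 229)), -1)) = Mul(495500, Pow(Rational(-1609712, 192131), -1)) = Mul(495500, Rational(-192131, 1609712)) = Rational(-23800227625, 402428)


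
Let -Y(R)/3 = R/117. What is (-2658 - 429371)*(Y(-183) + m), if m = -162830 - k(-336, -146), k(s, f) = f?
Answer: 70282178623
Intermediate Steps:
Y(R) = -R/39 (Y(R) = -3*R/117 = -R/39)
m = -162684 (m = -162830 - 1*(-146) = -162830 + 146 = -162684)
(-2658 - 429371)*(Y(-183) + m) = (-2658 - 429371)*(-1/39*(-183) - 162684) = -432029*(61/13 - 162684) = -432029*(-2114831/13) = 70282178623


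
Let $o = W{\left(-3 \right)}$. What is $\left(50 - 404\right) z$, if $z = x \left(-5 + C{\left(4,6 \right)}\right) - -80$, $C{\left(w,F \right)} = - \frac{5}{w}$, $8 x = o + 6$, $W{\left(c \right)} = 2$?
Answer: $- \frac{52215}{2} \approx -26108.0$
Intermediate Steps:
$o = 2$
$x = 1$ ($x = \frac{2 + 6}{8} = \frac{1}{8} \cdot 8 = 1$)
$z = \frac{295}{4}$ ($z = 1 \left(-5 - \frac{5}{4}\right) - -80 = 1 \left(-5 - \frac{5}{4}\right) + 80 = 1 \left(- \frac{25}{4}\right) + 80 = - \frac{25}{4} + 80 = \frac{295}{4} \approx 73.75$)
$\left(50 - 404\right) z = \left(50 - 404\right) \frac{295}{4} = \left(-354\right) \frac{295}{4} = - \frac{52215}{2}$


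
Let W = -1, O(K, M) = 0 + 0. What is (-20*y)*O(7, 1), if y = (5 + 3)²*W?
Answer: 0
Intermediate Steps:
O(K, M) = 0
y = -64 (y = (5 + 3)²*(-1) = 8²*(-1) = 64*(-1) = -64)
(-20*y)*O(7, 1) = -20*(-64)*0 = 1280*0 = 0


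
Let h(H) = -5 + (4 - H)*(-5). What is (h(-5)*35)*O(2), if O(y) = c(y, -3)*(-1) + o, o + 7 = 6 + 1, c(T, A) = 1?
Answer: 1750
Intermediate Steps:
o = 0 (o = -7 + (6 + 1) = -7 + 7 = 0)
h(H) = -25 + 5*H (h(H) = -5 + (-20 + 5*H) = -25 + 5*H)
O(y) = -1 (O(y) = 1*(-1) + 0 = -1 + 0 = -1)
(h(-5)*35)*O(2) = ((-25 + 5*(-5))*35)*(-1) = ((-25 - 25)*35)*(-1) = -50*35*(-1) = -1750*(-1) = 1750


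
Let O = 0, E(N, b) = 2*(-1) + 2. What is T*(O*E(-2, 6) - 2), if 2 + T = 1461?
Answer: -2918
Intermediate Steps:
E(N, b) = 0 (E(N, b) = -2 + 2 = 0)
T = 1459 (T = -2 + 1461 = 1459)
T*(O*E(-2, 6) - 2) = 1459*(0*0 - 2) = 1459*(0 - 2) = 1459*(-2) = -2918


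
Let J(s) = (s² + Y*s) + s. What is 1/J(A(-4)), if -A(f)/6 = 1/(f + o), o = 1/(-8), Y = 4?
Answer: 121/1136 ≈ 0.10651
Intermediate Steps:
o = -⅛ ≈ -0.12500
A(f) = -6/(-⅛ + f) (A(f) = -6/(f - ⅛) = -6/(-⅛ + f))
J(s) = s² + 5*s (J(s) = (s² + 4*s) + s = s² + 5*s)
1/J(A(-4)) = 1/((-48/(-1 + 8*(-4)))*(5 - 48/(-1 + 8*(-4)))) = 1/((-48/(-1 - 32))*(5 - 48/(-1 - 32))) = 1/((-48/(-33))*(5 - 48/(-33))) = 1/((-48*(-1/33))*(5 - 48*(-1/33))) = 1/(16*(5 + 16/11)/11) = 1/((16/11)*(71/11)) = 1/(1136/121) = 121/1136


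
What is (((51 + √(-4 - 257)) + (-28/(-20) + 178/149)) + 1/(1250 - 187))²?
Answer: 1637821845092956/627161044225 + 254665254*I*√29/791935 ≈ 2611.5 + 1731.7*I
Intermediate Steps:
(((51 + √(-4 - 257)) + (-28/(-20) + 178/149)) + 1/(1250 - 187))² = (((51 + √(-261)) + (-28*(-1/20) + 178*(1/149))) + 1/1063)² = (((51 + 3*I*√29) + (7/5 + 178/149)) + 1/1063)² = (((51 + 3*I*√29) + 1933/745) + 1/1063)² = ((39928/745 + 3*I*√29) + 1/1063)² = (42444209/791935 + 3*I*√29)²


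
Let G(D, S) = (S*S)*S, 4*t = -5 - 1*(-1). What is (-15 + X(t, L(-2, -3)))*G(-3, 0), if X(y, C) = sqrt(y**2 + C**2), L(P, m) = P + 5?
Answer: 0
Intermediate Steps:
t = -1 (t = (-5 - 1*(-1))/4 = (-5 + 1)/4 = (1/4)*(-4) = -1)
G(D, S) = S**3 (G(D, S) = S**2*S = S**3)
L(P, m) = 5 + P
X(y, C) = sqrt(C**2 + y**2)
(-15 + X(t, L(-2, -3)))*G(-3, 0) = (-15 + sqrt((5 - 2)**2 + (-1)**2))*0**3 = (-15 + sqrt(3**2 + 1))*0 = (-15 + sqrt(9 + 1))*0 = (-15 + sqrt(10))*0 = 0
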